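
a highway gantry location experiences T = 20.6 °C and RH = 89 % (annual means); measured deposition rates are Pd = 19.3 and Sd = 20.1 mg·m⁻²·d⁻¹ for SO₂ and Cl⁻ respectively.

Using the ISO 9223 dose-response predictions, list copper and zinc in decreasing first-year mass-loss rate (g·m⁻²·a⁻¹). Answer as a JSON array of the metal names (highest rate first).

["copper", "zinc"]

copper: T>10 °C ⇒ hinge -0.080·(20.6−10) = -0.8480
  Pd branch = 0.0053·Pd^0.26·e^(0.059·RH+f) = 0.9348 μm/a
  Cl⁻ term: 0.01025·20.1^0.27·exp(0.036·89+0.049·20.6) = 1.558
  r_corr = 0.9348 + 1.558 = 2.492 μm/a
  mass loss = 2.492 μm/a × 8.96 g/cm³ = 22.33 g·m⁻²·a⁻¹
zinc: T>10 °C ⇒ hinge -0.071·(20.6−10) = -0.7526
  SO₂ term: 0.0129·19.3^0.44·exp(0.046·89-0.7526) = 1.341
  Cl⁻ term: 0.0175·20.1^0.57·exp(0.008·89+0.085·20.6) = 1.136
  r_corr = 1.341 + 1.136 = 2.477 μm/a
  mass loss = 2.477 μm/a × 7.14 g/cm³ = 17.69 g·m⁻²·a⁻¹
Ordering by g·m⁻²·a⁻¹: copper (22.3) > zinc (17.7)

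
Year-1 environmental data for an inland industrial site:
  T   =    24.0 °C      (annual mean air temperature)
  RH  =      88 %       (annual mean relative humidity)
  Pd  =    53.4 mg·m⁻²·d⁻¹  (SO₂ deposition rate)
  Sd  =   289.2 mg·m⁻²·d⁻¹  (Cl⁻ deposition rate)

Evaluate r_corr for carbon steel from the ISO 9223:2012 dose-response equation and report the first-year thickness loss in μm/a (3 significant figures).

carbon steel: temperature factor f = -0.054·(14.0) = -0.7560
  sulphur-dioxide contribution → 38.22 μm/a
  chloride contribution → 163.2 μm/a
  total first-year rate 201.4 μm/a

r_corr = 201 μm/a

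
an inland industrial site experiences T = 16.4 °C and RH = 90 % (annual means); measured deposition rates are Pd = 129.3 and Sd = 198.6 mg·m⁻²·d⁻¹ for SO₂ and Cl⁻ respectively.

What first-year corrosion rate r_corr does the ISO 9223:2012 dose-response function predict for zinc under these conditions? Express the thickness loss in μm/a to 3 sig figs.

r_corr = 7.33 μm/a

zinc: f(T) = -0.071·(T−10) [T>10 °C] = -0.4544
  Pd branch = 0.0129·Pd^0.44·e^(0.046·RH+f) = 4.368 μm/a
  Sd branch = 0.0175·Sd^0.57·e^(0.008·RH+0.085·T) = 2.958 μm/a
  r_corr = 4.368 + 2.958 = 7.326 μm/a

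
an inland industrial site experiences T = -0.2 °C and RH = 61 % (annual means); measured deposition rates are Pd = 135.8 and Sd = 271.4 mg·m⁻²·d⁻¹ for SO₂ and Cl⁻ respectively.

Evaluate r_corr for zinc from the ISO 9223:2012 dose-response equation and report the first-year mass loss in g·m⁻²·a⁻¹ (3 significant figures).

r_corr = 13.9 g·m⁻²·a⁻¹

zinc: temperature factor f = +0.038·(-10.2) = -0.3876
  SO₂ term: 0.0129·135.8^0.44·exp(0.046·61-0.3876) = 1.257
  Cl⁻ term: 0.0175·271.4^0.57·exp(0.008·61+0.085·-0.2) = 0.6835
  sum: 1.257 + 0.6835 → r_corr = 1.941 μm/a
Convert to mass loss: 1.941 μm/a × 7.14 g/cm³ = 13.86 g·m⁻²·a⁻¹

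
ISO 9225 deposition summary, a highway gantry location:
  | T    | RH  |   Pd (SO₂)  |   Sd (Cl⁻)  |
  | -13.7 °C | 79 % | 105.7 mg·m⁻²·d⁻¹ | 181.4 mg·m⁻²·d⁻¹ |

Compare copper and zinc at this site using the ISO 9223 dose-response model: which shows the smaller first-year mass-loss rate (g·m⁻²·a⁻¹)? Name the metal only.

copper: f(T) = +0.126·(T−10) [T≤10 °C] = -2.9862
  Pd branch = 0.0053·Pd^0.26·e^(0.059·RH+f) = 0.09504 μm/a
  Sd branch = 0.01025·Sd^0.27·e^(0.036·RH+0.049·T) = 0.3666 μm/a
  r_corr = 0.09504 + 0.3666 = 0.4616 μm/a
  mass loss = 0.4616 μm/a × 8.96 g/cm³ = 4.136 g·m⁻²·a⁻¹
zinc: temperature factor f = +0.038·(-23.7) = -0.9006
  SO₂ term: 0.0129·105.7^0.44·exp(0.046·79-0.9006) = 1.543
  Sd branch = 0.0175·Sd^0.57·e^(0.008·RH+0.085·T) = 0.1992 μm/a
  r_corr = 1.543 + 0.1992 = 1.742 μm/a
  mass loss = 1.742 μm/a × 7.14 g/cm³ = 12.44 g·m⁻²·a⁻¹
Ordering by g·m⁻²·a⁻¹: zinc (12.4) > copper (4.14)

copper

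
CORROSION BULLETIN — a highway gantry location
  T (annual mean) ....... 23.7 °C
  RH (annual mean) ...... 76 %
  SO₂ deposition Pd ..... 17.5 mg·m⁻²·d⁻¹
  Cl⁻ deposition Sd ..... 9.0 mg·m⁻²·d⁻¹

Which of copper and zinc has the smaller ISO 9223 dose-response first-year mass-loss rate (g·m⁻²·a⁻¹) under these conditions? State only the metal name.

copper: temperature factor f = -0.080·(13.7) = -1.0960
  Pd branch = 0.0053·Pd^0.26·e^(0.059·RH+f) = 0.3303 μm/a
  Sd branch = 0.01025·Sd^0.27·e^(0.036·RH+0.049·T) = 0.914 μm/a
  sum: 0.3303 + 0.914 → r_corr = 1.244 μm/a
  mass loss = 1.244 μm/a × 8.96 g/cm³ = 11.15 g·m⁻²·a⁻¹
zinc: temperature factor f = -0.071·(13.7) = -0.9727
  SO₂ term: 0.0129·17.5^0.44·exp(0.046·76-0.9727) = 0.5667
  Sd branch = 0.0175·Sd^0.57·e^(0.008·RH+0.085·T) = 0.8431 μm/a
  sum: 0.5667 + 0.8431 → r_corr = 1.41 μm/a
  mass loss = 1.41 μm/a × 7.14 g/cm³ = 10.07 g·m⁻²·a⁻¹
Ordering by g·m⁻²·a⁻¹: copper (11.1) > zinc (10.1)

zinc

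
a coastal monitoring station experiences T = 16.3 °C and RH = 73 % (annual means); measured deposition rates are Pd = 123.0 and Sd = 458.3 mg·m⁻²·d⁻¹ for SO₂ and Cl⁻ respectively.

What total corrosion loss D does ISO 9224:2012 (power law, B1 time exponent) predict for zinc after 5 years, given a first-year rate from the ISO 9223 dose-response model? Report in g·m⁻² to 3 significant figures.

D(5) = 161 g·m⁻²

zinc: T>10 °C ⇒ hinge -0.071·(16.3−10) = -0.4473
  Pd branch = 0.0129·Pd^0.44·e^(0.046·RH+f) = 1.969 μm/a
  Sd branch = 0.0175·Sd^0.57·e^(0.008·RH+0.085·T) = 4.123 μm/a
  sum: 1.969 + 4.123 → r_corr = 6.092 μm/a
Power-law: D(5) = r_corr · 5^0.813
  D(5) = 6.092 × 5^0.813 = 6.092 × 3.701 = 22.54 μm
  Mass loss = 22.54 μm × 7.14 g/cm³ = 161 g·m⁻²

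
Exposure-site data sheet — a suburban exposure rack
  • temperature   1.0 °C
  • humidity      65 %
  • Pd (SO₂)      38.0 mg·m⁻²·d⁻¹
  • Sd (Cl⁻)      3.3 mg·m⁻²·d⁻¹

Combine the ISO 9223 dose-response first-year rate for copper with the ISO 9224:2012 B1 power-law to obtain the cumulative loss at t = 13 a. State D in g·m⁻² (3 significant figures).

copper: f(T) = +0.126·(T−10) [T≤10 °C] = -1.1340
  SO₂ term: 0.0053·38.0^0.26·exp(0.059·65-1.1340) = 0.2033
  Cl⁻ term: 0.01025·3.3^0.27·exp(0.036·65+0.049·1.0) = 0.1543
  sum: 0.2033 + 0.1543 → r_corr = 0.3575 μm/a
Long-term exponent b (ISO 9224 Table 2, B1) = 0.667
  D(13) = 0.3575 × 13^0.667 = 0.3575 × 5.534 = 1.978 μm
  Mass loss = 1.978 μm × 8.96 g/cm³ = 17.73 g·m⁻²

D(13) = 17.7 g·m⁻²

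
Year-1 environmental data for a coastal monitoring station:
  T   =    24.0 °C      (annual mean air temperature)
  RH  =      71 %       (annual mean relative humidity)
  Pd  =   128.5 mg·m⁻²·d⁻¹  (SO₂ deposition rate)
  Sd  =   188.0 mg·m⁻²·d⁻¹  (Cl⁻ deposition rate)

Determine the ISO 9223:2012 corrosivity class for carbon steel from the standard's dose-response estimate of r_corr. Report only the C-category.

C5

carbon steel: f(T) = -0.054·(T−10) [T>10 °C] = -0.7560
  SO₂ term: 1.77·128.5^0.52·exp(0.02·71-0.7560) = 42.95
  Sd branch = 0.102·Sd^0.62·e^(0.033·RH+0.04·T) = 71.29 μm/a
  r_corr = 42.95 + 71.29 = 114.2 μm/a
Category bounds: 80…200 μm/a bracket r_corr ⇒ C5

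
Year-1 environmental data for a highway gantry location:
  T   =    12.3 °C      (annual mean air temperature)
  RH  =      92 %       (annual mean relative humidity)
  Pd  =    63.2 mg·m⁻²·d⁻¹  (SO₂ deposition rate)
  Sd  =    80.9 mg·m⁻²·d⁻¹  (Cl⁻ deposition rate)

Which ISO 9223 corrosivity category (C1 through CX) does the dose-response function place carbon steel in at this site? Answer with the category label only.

C5

carbon steel: temperature factor f = -0.054·(2.3) = -0.1242
  sulphur-dioxide contribution → 85.02 μm/a
  chloride contribution → 52.93 μm/a
  total first-year rate 137.9 μm/a
138 μm/a falls in (80, 200] for carbon steel → category C5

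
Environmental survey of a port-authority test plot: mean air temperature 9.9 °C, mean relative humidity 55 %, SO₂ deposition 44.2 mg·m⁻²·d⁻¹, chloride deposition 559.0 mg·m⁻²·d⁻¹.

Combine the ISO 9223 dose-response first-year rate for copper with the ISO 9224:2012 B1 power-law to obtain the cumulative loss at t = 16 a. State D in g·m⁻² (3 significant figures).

D(16) = 58.4 g·m⁻²

copper: f(T) = +0.126·(T−10) [T≤10 °C] = -0.0126
  SO₂ term: 0.0053·44.2^0.26·exp(0.059·55-0.0126) = 0.3597
  Sd branch = 0.01025·Sd^0.27·e^(0.036·RH+0.049·T) = 0.6654 μm/a
  sum: 0.3597 + 0.6654 → r_corr = 1.025 μm/a
Power-law: D(16) = r_corr · 16^0.667
  D(16) = 1.025 × 16^0.667 = 1.025 × 6.355 = 6.515 μm
  Mass loss = 6.515 μm × 8.96 g/cm³ = 58.37 g·m⁻²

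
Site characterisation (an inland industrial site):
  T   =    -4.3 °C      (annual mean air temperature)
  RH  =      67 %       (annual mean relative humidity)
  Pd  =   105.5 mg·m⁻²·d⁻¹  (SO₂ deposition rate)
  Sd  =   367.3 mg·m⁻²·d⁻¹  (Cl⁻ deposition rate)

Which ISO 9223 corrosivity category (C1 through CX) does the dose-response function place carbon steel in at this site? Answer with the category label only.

C3

carbon steel: temperature factor f = +0.150·(-14.3) = -2.1450
  sulphur-dioxide contribution → 8.922 μm/a
  chloride contribution → 30.51 μm/a
  ⇒ r_corr(carbon steel) = 39.43 μm/a
39.4 μm/a falls in (25, 50] for carbon steel → category C3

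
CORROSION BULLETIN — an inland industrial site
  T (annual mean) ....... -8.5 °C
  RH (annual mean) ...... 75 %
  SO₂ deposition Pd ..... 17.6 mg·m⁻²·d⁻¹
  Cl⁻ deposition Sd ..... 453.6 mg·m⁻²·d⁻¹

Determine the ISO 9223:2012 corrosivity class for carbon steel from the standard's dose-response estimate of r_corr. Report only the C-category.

C3

carbon steel: temperature factor f = +0.150·(-18.5) = -2.7750
  Pd branch = 1.77·Pd^0.52·e^(0.02·RH+f) = 2.197 μm/a
  Sd branch = 0.102·Sd^0.62·e^(0.033·RH+0.04·T) = 38.28 μm/a
  sum: 2.197 + 38.28 → r_corr = 40.48 μm/a
40.5 μm/a falls in (25, 50] for carbon steel → category C3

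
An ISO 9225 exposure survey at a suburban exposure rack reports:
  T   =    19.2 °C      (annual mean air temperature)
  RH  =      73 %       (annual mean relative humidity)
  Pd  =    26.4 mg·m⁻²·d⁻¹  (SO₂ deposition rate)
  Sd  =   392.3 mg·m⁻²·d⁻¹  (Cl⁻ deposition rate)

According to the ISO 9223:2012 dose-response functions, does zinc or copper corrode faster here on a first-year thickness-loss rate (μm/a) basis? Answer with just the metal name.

zinc: temperature factor f = -0.071·(9.2) = -0.6532
  Pd branch = 0.0129·Pd^0.44·e^(0.046·RH+f) = 0.8143 μm/a
  Sd branch = 0.0175·Sd^0.57·e^(0.008·RH+0.085·T) = 4.828 μm/a
  sum: 0.8143 + 4.828 → r_corr = 5.643 μm/a
copper: T>10 °C ⇒ hinge -0.080·(19.2−10) = -0.7360
  SO₂ term: 0.0053·26.4^0.26·exp(0.059·73-0.7360) = 0.4413
  Sd branch = 0.01025·Sd^0.27·e^(0.036·RH+0.049·T) = 1.824 μm/a
  sum: 0.4413 + 1.824 → r_corr = 2.265 μm/a
Ordering by μm/a: zinc (5.64) > copper (2.26)

zinc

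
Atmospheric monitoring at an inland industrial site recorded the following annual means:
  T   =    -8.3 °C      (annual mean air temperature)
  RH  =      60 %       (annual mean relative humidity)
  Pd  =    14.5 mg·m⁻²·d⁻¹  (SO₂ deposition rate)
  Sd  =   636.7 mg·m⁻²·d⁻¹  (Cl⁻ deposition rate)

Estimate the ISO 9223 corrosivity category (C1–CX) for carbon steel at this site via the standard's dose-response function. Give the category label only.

carbon steel: T≤10 °C ⇒ hinge +0.150·(-8.3−10) = -2.7450
  SO₂ term: 1.77·14.5^0.52·exp(0.02·60-2.7450) = 1.517
  Cl⁻ term: 0.102·636.7^0.62·exp(0.033·60+0.04·-8.3) = 29.02
  r_corr = 1.517 + 29.02 = 30.54 μm/a
Category bounds: 25…50 μm/a bracket r_corr ⇒ C3

C3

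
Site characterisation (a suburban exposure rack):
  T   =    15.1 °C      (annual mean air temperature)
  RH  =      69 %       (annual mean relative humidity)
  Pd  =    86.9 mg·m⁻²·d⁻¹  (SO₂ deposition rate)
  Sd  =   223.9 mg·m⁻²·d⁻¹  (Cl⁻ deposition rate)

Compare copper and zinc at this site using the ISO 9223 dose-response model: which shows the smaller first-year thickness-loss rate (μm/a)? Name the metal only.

copper: temperature factor f = -0.080·(5.1) = -0.4080
  SO₂ term: 0.0053·86.9^0.26·exp(0.059·69-0.4080) = 0.6595
  Sd branch = 0.01025·Sd^0.27·e^(0.036·RH+0.049·T) = 1.11 μm/a
  sum: 0.6595 + 1.11 → r_corr = 1.77 μm/a
zinc: T>10 °C ⇒ hinge -0.071·(15.1−10) = -0.3621
  Pd branch = 0.0129·Pd^0.44·e^(0.046·RH+f) = 1.531 μm/a
  Sd branch = 0.0175·Sd^0.57·e^(0.008·RH+0.085·T) = 2.397 μm/a
  r_corr = 1.531 + 2.397 = 3.928 μm/a
Ordering by μm/a: zinc (3.93) > copper (1.77)

copper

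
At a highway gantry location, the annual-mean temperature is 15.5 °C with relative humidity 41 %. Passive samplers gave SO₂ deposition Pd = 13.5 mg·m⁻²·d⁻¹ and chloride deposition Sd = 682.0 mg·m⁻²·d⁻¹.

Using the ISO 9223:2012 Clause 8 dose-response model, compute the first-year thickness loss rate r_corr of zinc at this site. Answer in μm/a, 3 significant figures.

r_corr = 3.92 μm/a

zinc: temperature factor f = -0.071·(5.5) = -0.3905
  SO₂ term: 0.0129·13.5^0.44·exp(0.046·41-0.3905) = 0.1809
  Cl⁻ term: 0.0175·682.0^0.57·exp(0.008·41+0.085·15.5) = 3.74
  sum: 0.1809 + 3.74 → r_corr = 3.921 μm/a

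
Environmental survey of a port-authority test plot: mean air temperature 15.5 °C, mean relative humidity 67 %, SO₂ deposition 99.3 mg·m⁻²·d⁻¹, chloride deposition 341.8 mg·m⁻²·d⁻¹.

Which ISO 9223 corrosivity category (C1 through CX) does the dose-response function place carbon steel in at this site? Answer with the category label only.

C5

carbon steel: T>10 °C ⇒ hinge -0.054·(15.5−10) = -0.2970
  SO₂ term: 1.77·99.3^0.52·exp(0.02·67-0.2970) = 54.87
  Cl⁻ term: 0.102·341.8^0.62·exp(0.033·67+0.04·15.5) = 64.42
  r_corr = 54.87 + 64.42 = 119.3 μm/a
ISO 9223 Table 2 (carbon steel): 80 < 119 ≤ 200 μm/a ⇒ C5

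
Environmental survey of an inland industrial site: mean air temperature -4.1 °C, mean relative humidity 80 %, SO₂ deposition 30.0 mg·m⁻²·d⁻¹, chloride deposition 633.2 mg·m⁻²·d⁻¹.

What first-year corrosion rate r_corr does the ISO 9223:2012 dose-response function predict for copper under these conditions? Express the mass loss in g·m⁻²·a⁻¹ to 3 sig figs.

copper: temperature factor f = +0.126·(-14.1) = -1.7766
  sulphur-dioxide contribution → 0.2436 μm/a
  chloride contribution → 0.8524 μm/a
  total first-year rate 1.096 μm/a
Convert to mass loss: 1.096 μm/a × 8.96 g/cm³ = 9.82 g·m⁻²·a⁻¹

r_corr = 9.82 g·m⁻²·a⁻¹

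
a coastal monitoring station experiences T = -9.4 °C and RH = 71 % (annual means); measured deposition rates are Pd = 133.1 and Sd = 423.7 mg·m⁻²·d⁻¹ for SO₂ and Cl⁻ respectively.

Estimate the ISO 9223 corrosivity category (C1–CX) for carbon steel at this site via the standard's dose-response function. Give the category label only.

C3

carbon steel: temperature factor f = +0.150·(-19.4) = -2.9100
  SO₂ term: 1.77·133.1^0.52·exp(0.02·71-2.9100) = 5.075
  Sd branch = 0.102·Sd^0.62·e^(0.033·RH+0.04·T) = 31.02 μm/a
  r_corr = 5.075 + 31.02 = 36.09 μm/a
ISO 9223 Table 2 (carbon steel): 25 < 36.1 ≤ 50 μm/a ⇒ C3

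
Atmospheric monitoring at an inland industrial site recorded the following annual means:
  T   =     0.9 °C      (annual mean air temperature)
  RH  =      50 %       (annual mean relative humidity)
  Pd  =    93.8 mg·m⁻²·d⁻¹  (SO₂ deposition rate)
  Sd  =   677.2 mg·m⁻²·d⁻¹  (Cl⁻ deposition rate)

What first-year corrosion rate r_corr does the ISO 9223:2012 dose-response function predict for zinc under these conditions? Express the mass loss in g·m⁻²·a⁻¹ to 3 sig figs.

r_corr = 13.1 g·m⁻²·a⁻¹

zinc: f(T) = +0.038·(T−10) [T≤10 °C] = -0.3458
  sulphur-dioxide contribution → 0.6715 μm/a
  chloride contribution → 1.157 μm/a
  total first-year rate 1.829 μm/a
Convert to mass loss: 1.829 μm/a × 7.14 g/cm³ = 13.06 g·m⁻²·a⁻¹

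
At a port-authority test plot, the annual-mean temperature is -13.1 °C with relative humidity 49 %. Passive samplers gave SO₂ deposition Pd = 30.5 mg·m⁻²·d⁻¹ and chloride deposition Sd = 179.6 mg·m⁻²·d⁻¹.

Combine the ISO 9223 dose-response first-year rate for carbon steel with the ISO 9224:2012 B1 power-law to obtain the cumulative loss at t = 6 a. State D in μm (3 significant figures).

carbon steel: T≤10 °C ⇒ hinge +0.150·(-13.1−10) = -3.4650
  Pd branch = 1.77·Pd^0.52·e^(0.02·RH+f) = 0.8721 μm/a
  Cl⁻ term: 0.102·179.6^0.62·exp(0.033·49+0.04·-13.1) = 7.602
  sum: 0.8721 + 7.602 → r_corr = 8.475 μm/a
Power-law: D(6) = r_corr · 6^0.523
  D(6) = 8.475 × 6^0.523 = 8.475 × 2.553 = 21.63 μm

D(6) = 21.6 μm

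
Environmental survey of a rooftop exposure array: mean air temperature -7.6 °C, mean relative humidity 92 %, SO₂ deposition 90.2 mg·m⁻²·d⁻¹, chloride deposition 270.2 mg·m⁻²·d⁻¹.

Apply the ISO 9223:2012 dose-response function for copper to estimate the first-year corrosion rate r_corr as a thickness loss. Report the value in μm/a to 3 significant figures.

copper: T≤10 °C ⇒ hinge +0.126·(-7.6−10) = -2.2176
  SO₂ term: 0.0053·90.2^0.26·exp(0.059·92-2.2176) = 0.4235
  Sd branch = 0.01025·Sd^0.27·e^(0.036·RH+0.049·T) = 0.8789 μm/a
  sum: 0.4235 + 0.8789 → r_corr = 1.302 μm/a

r_corr = 1.30 μm/a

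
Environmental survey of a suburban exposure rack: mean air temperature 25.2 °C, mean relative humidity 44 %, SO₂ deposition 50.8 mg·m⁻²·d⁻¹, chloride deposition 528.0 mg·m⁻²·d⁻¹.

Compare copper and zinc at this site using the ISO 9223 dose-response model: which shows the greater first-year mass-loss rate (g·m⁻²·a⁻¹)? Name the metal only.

copper: temperature factor f = -0.080·(15.2) = -1.2160
  sulphur-dioxide contribution → 0.0585 μm/a
  chloride contribution → 0.9333 μm/a
  ⇒ r_corr(copper) = 0.9918 μm/a
  mass loss = 0.9918 μm/a × 8.96 g/cm³ = 8.887 g·m⁻²·a⁻¹
zinc: temperature factor f = -0.071·(15.2) = -1.0792
  sulphur-dioxide contribution → 0.1868 μm/a
  chloride contribution → 7.552 μm/a
  ⇒ r_corr(zinc) = 7.739 μm/a
  mass loss = 7.739 μm/a × 7.14 g/cm³ = 55.26 g·m⁻²·a⁻¹
Ordering by g·m⁻²·a⁻¹: zinc (55.3) > copper (8.89)

zinc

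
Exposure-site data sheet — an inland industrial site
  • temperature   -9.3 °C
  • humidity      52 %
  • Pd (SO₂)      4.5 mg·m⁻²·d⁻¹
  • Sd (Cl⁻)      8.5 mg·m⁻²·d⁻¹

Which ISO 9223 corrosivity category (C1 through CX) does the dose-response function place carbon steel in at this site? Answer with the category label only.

carbon steel: temperature factor f = +0.150·(-19.3) = -2.8950
  SO₂ term: 1.77·4.5^0.52·exp(0.02·52-2.8950) = 0.6054
  Sd branch = 0.102·Sd^0.62·e^(0.033·RH+0.04·T) = 1.474 μm/a
  r_corr = 0.6054 + 1.474 = 2.079 μm/a
2.08 μm/a falls in (1.3, 25] for carbon steel → category C2

C2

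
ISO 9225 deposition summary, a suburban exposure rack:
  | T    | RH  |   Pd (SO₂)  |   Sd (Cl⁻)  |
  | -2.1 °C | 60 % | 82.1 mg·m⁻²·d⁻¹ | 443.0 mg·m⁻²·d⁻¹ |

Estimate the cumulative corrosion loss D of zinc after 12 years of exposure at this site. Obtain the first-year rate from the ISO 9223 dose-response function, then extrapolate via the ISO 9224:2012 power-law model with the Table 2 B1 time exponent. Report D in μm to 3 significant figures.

zinc: temperature factor f = +0.038·(-12.1) = -0.4598
  SO₂ term: 0.0129·82.1^0.44·exp(0.046·60-0.4598) = 0.8951
  Sd branch = 0.0175·Sd^0.57·e^(0.008·RH+0.085·T) = 0.7628 μm/a
  r_corr = 0.8951 + 0.7628 = 1.658 μm/a
Long-term exponent b (ISO 9224 Table 2, B1) = 0.813
  D(12) = 1.658 × 12^0.813 = 1.658 × 7.54 = 12.5 μm

D(12) = 12.5 μm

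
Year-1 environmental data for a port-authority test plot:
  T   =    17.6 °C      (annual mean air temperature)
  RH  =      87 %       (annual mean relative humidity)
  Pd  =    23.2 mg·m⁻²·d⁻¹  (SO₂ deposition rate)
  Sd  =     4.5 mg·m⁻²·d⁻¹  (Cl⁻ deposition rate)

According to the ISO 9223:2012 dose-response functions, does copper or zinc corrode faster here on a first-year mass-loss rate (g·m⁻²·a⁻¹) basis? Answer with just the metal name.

copper: temperature factor f = -0.080·(7.6) = -0.6080
  sulphur-dioxide contribution → 1.108 μm/a
  chloride contribution → 0.8353 μm/a
  total first-year rate 1.943 μm/a
  mass loss = 1.943 μm/a × 8.96 g/cm³ = 17.41 g·m⁻²·a⁻¹
zinc: T>10 °C ⇒ hinge -0.071·(17.6−10) = -0.5396
  sulphur-dioxide contribution → 1.641 μm/a
  chloride contribution → 0.3693 μm/a
  ⇒ r_corr(zinc) = 2.01 μm/a
  mass loss = 2.01 μm/a × 7.14 g/cm³ = 14.35 g·m⁻²·a⁻¹
Ordering by g·m⁻²·a⁻¹: copper (17.4) > zinc (14.4)

copper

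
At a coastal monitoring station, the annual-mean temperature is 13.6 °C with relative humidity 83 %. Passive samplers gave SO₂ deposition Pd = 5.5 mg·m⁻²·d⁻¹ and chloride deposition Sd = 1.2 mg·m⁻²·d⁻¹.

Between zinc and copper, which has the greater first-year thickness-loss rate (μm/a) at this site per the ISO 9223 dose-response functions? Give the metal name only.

zinc: f(T) = -0.071·(T−10) [T>10 °C] = -0.2556
  SO₂ term: 0.0129·5.5^0.44·exp(0.046·83-0.2556) = 0.9627
  Sd branch = 0.0175·Sd^0.57·e^(0.008·RH+0.085·T) = 0.1198 μm/a
  r_corr = 0.9627 + 0.1198 = 1.083 μm/a
copper: temperature factor f = -0.080·(3.6) = -0.2880
  SO₂ term: 0.0053·5.5^0.26·exp(0.059·83-0.2880) = 0.8288
  Cl⁻ term: 0.01025·1.2^0.27·exp(0.036·83+0.049·13.6) = 0.4161
  r_corr = 0.8288 + 0.4161 = 1.245 μm/a
Ordering by μm/a: copper (1.24) > zinc (1.08)

copper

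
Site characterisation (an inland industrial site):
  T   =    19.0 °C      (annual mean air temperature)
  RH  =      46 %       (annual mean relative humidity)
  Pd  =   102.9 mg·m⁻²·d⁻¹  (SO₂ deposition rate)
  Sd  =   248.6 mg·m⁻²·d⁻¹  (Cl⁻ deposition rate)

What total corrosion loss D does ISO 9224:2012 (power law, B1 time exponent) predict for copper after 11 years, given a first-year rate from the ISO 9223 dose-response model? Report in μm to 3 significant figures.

copper: f(T) = -0.080·(T−10) [T>10 °C] = -0.7200
  sulphur-dioxide contribution → 0.1299 μm/a
  chloride contribution → 0.604 μm/a
  total first-year rate 0.7339 μm/a
Long-term exponent b (ISO 9224 Table 2, B1) = 0.667
  D(11) = 0.7339 × 11^0.667 = 0.7339 × 4.95 = 3.633 μm

D(11) = 3.63 μm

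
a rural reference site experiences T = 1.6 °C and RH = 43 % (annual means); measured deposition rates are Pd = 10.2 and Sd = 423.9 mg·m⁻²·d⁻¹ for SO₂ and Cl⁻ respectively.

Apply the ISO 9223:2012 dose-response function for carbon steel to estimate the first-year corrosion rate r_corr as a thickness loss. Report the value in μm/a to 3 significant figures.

r_corr = 23.1 μm/a

carbon steel: f(T) = +0.150·(T−10) [T≤10 °C] = -1.2600
  sulphur-dioxide contribution → 3.969 μm/a
  chloride contribution → 19.12 μm/a
  ⇒ r_corr(carbon steel) = 23.09 μm/a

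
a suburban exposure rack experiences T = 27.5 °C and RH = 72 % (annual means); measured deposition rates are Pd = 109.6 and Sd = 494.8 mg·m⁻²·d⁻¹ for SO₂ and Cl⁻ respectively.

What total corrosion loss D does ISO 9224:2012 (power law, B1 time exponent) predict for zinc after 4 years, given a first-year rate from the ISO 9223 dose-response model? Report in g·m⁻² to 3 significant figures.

zinc: T>10 °C ⇒ hinge -0.071·(27.5−10) = -1.2425
  sulphur-dioxide contribution → 0.807 μm/a
  chloride contribution → 11.07 μm/a
  ⇒ r_corr(zinc) = 11.88 μm/a
ISO 9224: D(t) = r_corr · t^b with b = 0.813 (zinc, B1)
  D(4) = 11.88 × 4^0.813 = 11.88 × 3.087 = 36.66 μm
  Mass loss = 36.66 μm × 7.14 g/cm³ = 261.8 g·m⁻²

D(4) = 262 g·m⁻²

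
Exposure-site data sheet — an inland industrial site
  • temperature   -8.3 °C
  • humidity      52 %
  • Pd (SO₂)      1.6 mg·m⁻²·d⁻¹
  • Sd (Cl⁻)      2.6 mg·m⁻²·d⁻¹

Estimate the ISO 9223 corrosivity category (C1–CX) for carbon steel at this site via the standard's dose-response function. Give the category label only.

C1

carbon steel: f(T) = +0.150·(T−10) [T≤10 °C] = -2.7450
  SO₂ term: 1.77·1.6^0.52·exp(0.02·52-2.7450) = 0.4108
  Cl⁻ term: 0.102·2.6^0.62·exp(0.033·52+0.04·-8.3) = 0.7361
  r_corr = 0.4108 + 0.7361 = 1.147 μm/a
Category bounds: 0…1.3 μm/a bracket r_corr ⇒ C1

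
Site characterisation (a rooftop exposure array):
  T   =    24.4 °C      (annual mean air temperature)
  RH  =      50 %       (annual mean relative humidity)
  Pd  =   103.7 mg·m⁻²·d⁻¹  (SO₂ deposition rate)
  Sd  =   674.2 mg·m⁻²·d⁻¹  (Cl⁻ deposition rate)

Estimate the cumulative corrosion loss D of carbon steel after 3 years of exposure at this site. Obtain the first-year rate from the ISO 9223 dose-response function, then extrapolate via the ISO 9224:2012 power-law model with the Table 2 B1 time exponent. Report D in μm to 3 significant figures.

carbon steel: temperature factor f = -0.054·(14.4) = -0.7776
  Pd branch = 1.77·Pd^0.52·e^(0.02·RH+f) = 24.7 μm/a
  Cl⁻ term: 0.102·674.2^0.62·exp(0.033·50+0.04·24.4) = 79.97
  sum: 24.7 + 79.97 → r_corr = 104.7 μm/a
ISO 9224: D(t) = r_corr · t^b with b = 0.523 (carbon steel, B1)
  D(3) = 104.7 × 3^0.523 = 104.7 × 1.776 = 185.9 μm

D(3) = 186 μm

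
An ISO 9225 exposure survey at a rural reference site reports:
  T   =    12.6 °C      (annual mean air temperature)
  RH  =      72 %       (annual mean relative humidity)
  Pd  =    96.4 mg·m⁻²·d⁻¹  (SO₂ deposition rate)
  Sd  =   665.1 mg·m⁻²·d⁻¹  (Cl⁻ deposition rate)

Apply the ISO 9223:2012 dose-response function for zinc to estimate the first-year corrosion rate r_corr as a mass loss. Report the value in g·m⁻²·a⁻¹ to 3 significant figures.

zinc: T>10 °C ⇒ hinge -0.071·(12.6−10) = -0.1846
  Pd branch = 0.0129·Pd^0.44·e^(0.046·RH+f) = 2.197 μm/a
  Sd branch = 0.0175·Sd^0.57·e^(0.008·RH+0.085·T) = 3.693 μm/a
  sum: 2.197 + 3.693 → r_corr = 5.89 μm/a
Convert to mass loss: 5.89 μm/a × 7.14 g/cm³ = 42.05 g·m⁻²·a⁻¹

r_corr = 42.1 g·m⁻²·a⁻¹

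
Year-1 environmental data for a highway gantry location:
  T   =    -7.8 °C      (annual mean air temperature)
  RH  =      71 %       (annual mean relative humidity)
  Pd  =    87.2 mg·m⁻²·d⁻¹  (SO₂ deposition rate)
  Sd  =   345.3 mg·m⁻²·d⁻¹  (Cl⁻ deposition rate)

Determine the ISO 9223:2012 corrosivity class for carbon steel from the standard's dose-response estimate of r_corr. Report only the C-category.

carbon steel: f(T) = +0.150·(T−10) [T≤10 °C] = -2.6700
  sulphur-dioxide contribution → 5.178 μm/a
  chloride contribution → 29.13 μm/a
  total first-year rate 34.31 μm/a
34.3 μm/a falls in (25, 50] for carbon steel → category C3

C3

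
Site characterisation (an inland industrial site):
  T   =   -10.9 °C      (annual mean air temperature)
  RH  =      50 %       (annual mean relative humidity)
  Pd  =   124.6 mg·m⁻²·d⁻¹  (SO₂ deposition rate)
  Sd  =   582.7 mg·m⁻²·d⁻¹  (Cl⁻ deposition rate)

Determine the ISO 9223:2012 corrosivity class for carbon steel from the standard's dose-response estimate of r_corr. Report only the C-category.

C2

carbon steel: temperature factor f = +0.150·(-20.9) = -3.1350
  Pd branch = 1.77·Pd^0.52·e^(0.02·RH+f) = 2.573 μm/a
  Cl⁻ term: 0.102·582.7^0.62·exp(0.033·50+0.04·-10.9) = 17.8
  r_corr = 2.573 + 17.8 = 20.37 μm/a
ISO 9223 Table 2 (carbon steel): 1.3 < 20.4 ≤ 25 μm/a ⇒ C2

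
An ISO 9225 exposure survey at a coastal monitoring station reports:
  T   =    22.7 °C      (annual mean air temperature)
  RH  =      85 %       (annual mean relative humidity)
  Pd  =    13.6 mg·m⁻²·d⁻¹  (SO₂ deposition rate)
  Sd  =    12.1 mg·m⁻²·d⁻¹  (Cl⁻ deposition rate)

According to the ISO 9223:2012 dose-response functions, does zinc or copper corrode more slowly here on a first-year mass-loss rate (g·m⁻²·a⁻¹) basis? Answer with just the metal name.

zinc

zinc: temperature factor f = -0.071·(12.7) = -0.9017
  sulphur-dioxide contribution → 0.8238 μm/a
  chloride contribution → 0.9852 μm/a
  total first-year rate 1.809 μm/a
  mass loss = 1.809 μm/a × 7.14 g/cm³ = 12.92 g·m⁻²·a⁻¹
copper: f(T) = -0.080·(T−10) [T>10 °C] = -1.0160
  sulphur-dioxide contribution → 0.5698 μm/a
  chloride contribution → 1.303 μm/a
  total first-year rate 1.873 μm/a
  mass loss = 1.873 μm/a × 8.96 g/cm³ = 16.78 g·m⁻²·a⁻¹
Ordering by g·m⁻²·a⁻¹: copper (16.8) > zinc (12.9)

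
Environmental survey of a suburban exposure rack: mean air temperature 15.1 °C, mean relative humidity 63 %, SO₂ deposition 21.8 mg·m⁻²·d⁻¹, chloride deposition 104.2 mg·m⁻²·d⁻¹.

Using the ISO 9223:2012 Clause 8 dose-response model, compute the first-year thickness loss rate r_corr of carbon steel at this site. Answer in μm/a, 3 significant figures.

carbon steel: temperature factor f = -0.054·(5.1) = -0.2754
  Pd branch = 1.77·Pd^0.52·e^(0.02·RH+f) = 23.53 μm/a
  Sd branch = 0.102·Sd^0.62·e^(0.033·RH+0.04·T) = 26.6 μm/a
  sum: 23.53 + 26.6 → r_corr = 50.13 μm/a

r_corr = 50.1 μm/a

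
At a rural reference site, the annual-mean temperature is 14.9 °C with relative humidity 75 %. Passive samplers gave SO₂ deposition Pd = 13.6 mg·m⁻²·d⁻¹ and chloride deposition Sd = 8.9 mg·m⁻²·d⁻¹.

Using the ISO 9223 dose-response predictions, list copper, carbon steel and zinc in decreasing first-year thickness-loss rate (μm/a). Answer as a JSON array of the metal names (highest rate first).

copper: temperature factor f = -0.080·(4.9) = -0.3920
  Pd branch = 0.0053·Pd^0.26·e^(0.059·RH+f) = 0.5895 μm/a
  Sd branch = 0.01025·Sd^0.27·e^(0.036·RH+0.049·T) = 0.5711 μm/a
  sum: 0.5895 + 0.5711 → r_corr = 1.161 μm/a
carbon steel: T>10 °C ⇒ hinge -0.054·(14.9−10) = -0.2646
  SO₂ term: 1.77·13.6^0.52·exp(0.02·75-0.2646) = 23.66
  Sd branch = 0.102·Sd^0.62·e^(0.033·RH+0.04·T) = 8.53 μm/a
  sum: 23.66 + 8.53 → r_corr = 32.19 μm/a
zinc: T>10 °C ⇒ hinge -0.071·(14.9−10) = -0.3479
  SO₂ term: 0.0129·13.6^0.44·exp(0.046·75-0.3479) = 0.9048
  Sd branch = 0.0175·Sd^0.57·e^(0.008·RH+0.085·T) = 0.3934 μm/a
  sum: 0.9048 + 0.3934 → r_corr = 1.298 μm/a
Ordering by μm/a: carbon steel (32.2) > zinc (1.3) > copper (1.16)

["carbon steel", "zinc", "copper"]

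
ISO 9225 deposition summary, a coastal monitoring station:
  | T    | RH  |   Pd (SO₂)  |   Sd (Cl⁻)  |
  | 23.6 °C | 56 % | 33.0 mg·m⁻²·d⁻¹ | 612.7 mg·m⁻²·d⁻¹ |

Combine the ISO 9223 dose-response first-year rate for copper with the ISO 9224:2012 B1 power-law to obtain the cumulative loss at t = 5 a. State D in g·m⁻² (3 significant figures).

copper: f(T) = -0.080·(T−10) [T>10 °C] = -1.0880
  SO₂ term: 0.0053·33.0^0.26·exp(0.059·56-1.0880) = 0.1206
  Cl⁻ term: 0.01025·612.7^0.27·exp(0.036·56+0.049·23.6) = 1.384
  sum: 0.1206 + 1.384 → r_corr = 1.504 μm/a
Long-term exponent b (ISO 9224 Table 2, B1) = 0.667
  D(5) = 1.504 × 5^0.667 = 1.504 × 2.926 = 4.401 μm
  Mass loss = 4.401 μm × 8.96 g/cm³ = 39.43 g·m⁻²

D(5) = 39.4 g·m⁻²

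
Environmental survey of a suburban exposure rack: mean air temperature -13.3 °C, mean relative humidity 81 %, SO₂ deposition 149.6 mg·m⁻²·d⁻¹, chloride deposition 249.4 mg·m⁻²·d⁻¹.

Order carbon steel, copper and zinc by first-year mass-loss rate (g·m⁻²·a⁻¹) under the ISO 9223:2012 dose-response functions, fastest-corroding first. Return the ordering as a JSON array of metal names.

carbon steel: temperature factor f = +0.150·(-23.3) = -3.4950
  Pd branch = 1.77·Pd^0.52·e^(0.02·RH+f) = 3.67 μm/a
  Sd branch = 0.102·Sd^0.62·e^(0.033·RH+0.04·T) = 26.58 μm/a
  sum: 3.67 + 26.58 → r_corr = 30.25 μm/a
  mass loss = 30.25 μm/a × 7.85 g/cm³ = 237.4 g·m⁻²·a⁻¹
copper: T≤10 °C ⇒ hinge +0.126·(-13.3−10) = -2.9358
  Pd branch = 0.0053·Pd^0.26·e^(0.059·RH+f) = 0.1231 μm/a
  Cl⁻ term: 0.01025·249.4^0.27·exp(0.036·81+0.049·-13.3) = 0.4378
  sum: 0.1231 + 0.4378 → r_corr = 0.5609 μm/a
  mass loss = 0.5609 μm/a × 8.96 g/cm³ = 5.025 g·m⁻²·a⁻¹
zinc: f(T) = +0.038·(T−10) [T≤10 °C] = -0.8854
  Pd branch = 0.0129·Pd^0.44·e^(0.046·RH+f) = 2.001 μm/a
  Cl⁻ term: 0.0175·249.4^0.57·exp(0.008·81+0.085·-13.3) = 0.251
  r_corr = 2.001 + 0.251 = 2.252 μm/a
  mass loss = 2.252 μm/a × 7.14 g/cm³ = 16.08 g·m⁻²·a⁻¹
Ordering by g·m⁻²·a⁻¹: carbon steel (237) > zinc (16.1) > copper (5.03)

["carbon steel", "zinc", "copper"]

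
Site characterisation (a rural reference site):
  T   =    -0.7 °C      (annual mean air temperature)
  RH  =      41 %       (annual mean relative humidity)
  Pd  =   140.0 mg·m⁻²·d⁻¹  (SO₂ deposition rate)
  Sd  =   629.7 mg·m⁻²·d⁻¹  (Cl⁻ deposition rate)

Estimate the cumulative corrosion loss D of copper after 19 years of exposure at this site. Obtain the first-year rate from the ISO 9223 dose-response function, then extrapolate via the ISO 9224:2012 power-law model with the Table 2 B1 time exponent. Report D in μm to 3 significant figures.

D(19) = 2.16 μm

copper: T≤10 °C ⇒ hinge +0.126·(-0.7−10) = -1.3482
  Pd branch = 0.0053·Pd^0.26·e^(0.059·RH+f) = 0.05589 μm/a
  Cl⁻ term: 0.01025·629.7^0.27·exp(0.036·41+0.049·-0.7) = 0.247
  r_corr = 0.05589 + 0.247 = 0.3028 μm/a
ISO 9224: D(t) = r_corr · t^b with b = 0.667 (copper, B1)
  D(19) = 0.3028 × 19^0.667 = 0.3028 × 7.127 = 2.158 μm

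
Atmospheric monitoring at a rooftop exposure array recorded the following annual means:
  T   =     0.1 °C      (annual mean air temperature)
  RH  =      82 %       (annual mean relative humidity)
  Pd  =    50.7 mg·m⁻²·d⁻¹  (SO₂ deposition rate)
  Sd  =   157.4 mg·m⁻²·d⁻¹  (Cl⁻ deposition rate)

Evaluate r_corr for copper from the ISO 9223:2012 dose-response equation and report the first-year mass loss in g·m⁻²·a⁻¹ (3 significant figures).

copper: T≤10 °C ⇒ hinge +0.126·(0.1−10) = -1.2474
  SO₂ term: 0.0053·50.7^0.26·exp(0.059·82-1.2474) = 0.5333
  Cl⁻ term: 0.01025·157.4^0.27·exp(0.036·82+0.049·0.1) = 0.7728
  r_corr = 0.5333 + 0.7728 = 1.306 μm/a
Convert to mass loss: 1.306 μm/a × 8.96 g/cm³ = 11.7 g·m⁻²·a⁻¹

r_corr = 11.7 g·m⁻²·a⁻¹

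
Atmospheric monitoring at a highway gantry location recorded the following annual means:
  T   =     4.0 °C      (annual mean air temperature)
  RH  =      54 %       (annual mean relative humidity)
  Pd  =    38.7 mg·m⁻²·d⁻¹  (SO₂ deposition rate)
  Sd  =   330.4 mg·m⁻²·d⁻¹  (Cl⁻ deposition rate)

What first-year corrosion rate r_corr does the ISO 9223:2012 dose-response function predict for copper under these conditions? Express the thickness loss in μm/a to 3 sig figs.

r_corr = 0.573 μm/a

copper: f(T) = +0.126·(T−10) [T≤10 °C] = -0.7560
  SO₂ term: 0.0053·38.7^0.26·exp(0.059·54-0.7560) = 0.1557
  Cl⁻ term: 0.01025·330.4^0.27·exp(0.036·54+0.049·4.0) = 0.4171
  r_corr = 0.1557 + 0.4171 = 0.5729 μm/a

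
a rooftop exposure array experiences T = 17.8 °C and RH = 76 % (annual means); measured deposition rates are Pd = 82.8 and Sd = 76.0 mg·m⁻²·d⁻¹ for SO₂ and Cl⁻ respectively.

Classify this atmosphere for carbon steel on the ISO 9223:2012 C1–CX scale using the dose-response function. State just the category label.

carbon steel: T>10 °C ⇒ hinge -0.054·(17.8−10) = -0.4212
  sulphur-dioxide contribution → 52.79 μm/a
  chloride contribution → 37.42 μm/a
  total first-year rate 90.21 μm/a
90.2 μm/a falls in (80, 200] for carbon steel → category C5

C5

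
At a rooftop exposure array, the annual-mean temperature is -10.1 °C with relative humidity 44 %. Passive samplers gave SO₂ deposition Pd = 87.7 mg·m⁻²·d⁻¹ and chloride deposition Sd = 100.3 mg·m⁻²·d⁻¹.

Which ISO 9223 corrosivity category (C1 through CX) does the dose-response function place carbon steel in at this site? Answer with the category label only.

carbon steel: f(T) = +0.150·(T−10) [T≤10 °C] = -3.0150
  sulphur-dioxide contribution → 2.143 μm/a
  chloride contribution → 5.065 μm/a
  total first-year rate 7.208 μm/a
Category bounds: 1.3…25 μm/a bracket r_corr ⇒ C2

C2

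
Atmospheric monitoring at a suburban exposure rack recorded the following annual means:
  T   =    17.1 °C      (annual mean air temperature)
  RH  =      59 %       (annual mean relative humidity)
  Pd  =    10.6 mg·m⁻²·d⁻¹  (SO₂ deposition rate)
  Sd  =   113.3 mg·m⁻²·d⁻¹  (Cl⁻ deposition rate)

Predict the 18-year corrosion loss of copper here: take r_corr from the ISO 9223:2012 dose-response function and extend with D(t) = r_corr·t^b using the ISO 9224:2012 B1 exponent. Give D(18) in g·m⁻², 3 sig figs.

D(18) = 54.9 g·m⁻²

copper: temperature factor f = -0.080·(7.1) = -0.5680
  Pd branch = 0.0053·Pd^0.26·e^(0.059·RH+f) = 0.1803 μm/a
  Sd branch = 0.01025·Sd^0.27·e^(0.036·RH+0.049·T) = 0.7107 μm/a
  r_corr = 0.1803 + 0.7107 = 0.891 μm/a
Long-term exponent b (ISO 9224 Table 2, B1) = 0.667
  D(18) = 0.891 × 18^0.667 = 0.891 × 6.875 = 6.126 μm
  Mass loss = 6.126 μm × 8.96 g/cm³ = 54.89 g·m⁻²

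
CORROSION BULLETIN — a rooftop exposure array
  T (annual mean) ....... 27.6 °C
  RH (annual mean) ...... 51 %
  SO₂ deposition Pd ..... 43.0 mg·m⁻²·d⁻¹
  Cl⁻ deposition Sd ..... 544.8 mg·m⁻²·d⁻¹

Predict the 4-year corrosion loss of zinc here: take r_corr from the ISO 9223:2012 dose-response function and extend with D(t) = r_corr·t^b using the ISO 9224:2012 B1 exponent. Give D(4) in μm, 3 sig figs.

zinc: temperature factor f = -0.071·(17.6) = -1.2496
  sulphur-dioxide contribution → 0.2021 μm/a
  chloride contribution → 9.971 μm/a
  total first-year rate 10.17 μm/a
ISO 9224: D(t) = r_corr · t^b with b = 0.813 (zinc, B1)
  D(4) = 10.17 × 4^0.813 = 10.17 × 3.087 = 31.4 μm

D(4) = 31.4 μm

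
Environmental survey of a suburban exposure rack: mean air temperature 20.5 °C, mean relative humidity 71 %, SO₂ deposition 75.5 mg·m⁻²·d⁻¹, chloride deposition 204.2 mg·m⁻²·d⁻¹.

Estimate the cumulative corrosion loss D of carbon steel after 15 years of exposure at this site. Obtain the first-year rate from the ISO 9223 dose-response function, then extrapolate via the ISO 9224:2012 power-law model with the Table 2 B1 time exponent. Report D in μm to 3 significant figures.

carbon steel: temperature factor f = -0.054·(10.5) = -0.5670
  SO₂ term: 1.77·75.5^0.52·exp(0.02·71-0.5670) = 39.35
  Cl⁻ term: 0.102·204.2^0.62·exp(0.033·71+0.04·20.5) = 65.24
  r_corr = 39.35 + 65.24 = 104.6 μm/a
ISO 9224: D(t) = r_corr · t^b with b = 0.523 (carbon steel, B1)
  D(15) = 104.6 × 15^0.523 = 104.6 × 4.122 = 431.1 μm

D(15) = 431 μm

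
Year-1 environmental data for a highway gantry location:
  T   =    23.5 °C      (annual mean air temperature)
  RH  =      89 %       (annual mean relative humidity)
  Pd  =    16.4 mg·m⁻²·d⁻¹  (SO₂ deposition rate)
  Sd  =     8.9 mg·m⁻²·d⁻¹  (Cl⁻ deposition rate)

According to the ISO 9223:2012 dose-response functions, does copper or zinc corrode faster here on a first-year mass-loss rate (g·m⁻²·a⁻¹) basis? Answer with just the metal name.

copper

copper: temperature factor f = -0.080·(13.5) = -1.0800
  sulphur-dioxide contribution → 0.7105 μm/a
  chloride contribution → 1.441 μm/a
  ⇒ r_corr(copper) = 2.151 μm/a
  mass loss = 2.151 μm/a × 8.96 g/cm³ = 19.28 g·m⁻²·a⁻¹
zinc: temperature factor f = -0.071·(13.5) = -0.9585
  sulphur-dioxide contribution → 1.016 μm/a
  chloride contribution → 0.9139 μm/a
  ⇒ r_corr(zinc) = 1.93 μm/a
  mass loss = 1.93 μm/a × 7.14 g/cm³ = 13.78 g·m⁻²·a⁻¹
Ordering by g·m⁻²·a⁻¹: copper (19.3) > zinc (13.8)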